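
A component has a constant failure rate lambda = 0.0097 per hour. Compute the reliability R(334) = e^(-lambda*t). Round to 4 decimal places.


lambda = 0.0097
t = 334
lambda * t = 3.2398
R(t) = e^(-3.2398)
R(t) = 0.0392

0.0392


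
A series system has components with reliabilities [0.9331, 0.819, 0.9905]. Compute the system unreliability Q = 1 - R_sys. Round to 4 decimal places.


Components: [0.9331, 0.819, 0.9905]
After component 1: product = 0.9331
After component 2: product = 0.7642
After component 3: product = 0.7569
R_sys = 0.7569
Q = 1 - 0.7569 = 0.2431

0.2431


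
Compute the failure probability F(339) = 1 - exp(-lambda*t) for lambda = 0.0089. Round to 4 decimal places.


lambda = 0.0089, t = 339
lambda * t = 3.0171
exp(-3.0171) = 0.0489
F(t) = 1 - 0.0489
F(t) = 0.9511

0.9511


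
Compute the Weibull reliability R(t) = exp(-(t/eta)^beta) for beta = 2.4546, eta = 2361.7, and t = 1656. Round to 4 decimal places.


beta = 2.4546, eta = 2361.7, t = 1656
t/eta = 1656 / 2361.7 = 0.7012
(t/eta)^beta = 0.7012^2.4546 = 0.4184
R(t) = exp(-0.4184)
R(t) = 0.6581

0.6581


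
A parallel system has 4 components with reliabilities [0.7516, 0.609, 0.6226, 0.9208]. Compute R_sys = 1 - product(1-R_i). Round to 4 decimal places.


Components: [0.7516, 0.609, 0.6226, 0.9208]
(1 - 0.7516) = 0.2484, running product = 0.2484
(1 - 0.609) = 0.391, running product = 0.0971
(1 - 0.6226) = 0.3774, running product = 0.0367
(1 - 0.9208) = 0.0792, running product = 0.0029
Product of (1-R_i) = 0.0029
R_sys = 1 - 0.0029 = 0.9971

0.9971


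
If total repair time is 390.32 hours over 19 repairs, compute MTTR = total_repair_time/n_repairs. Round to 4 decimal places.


total_repair_time = 390.32
n_repairs = 19
MTTR = 390.32 / 19
MTTR = 20.5432

20.5432


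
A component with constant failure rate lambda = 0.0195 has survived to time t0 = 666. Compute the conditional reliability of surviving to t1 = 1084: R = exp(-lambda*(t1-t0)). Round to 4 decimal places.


lambda = 0.0195
t0 = 666, t1 = 1084
t1 - t0 = 418
lambda * (t1-t0) = 0.0195 * 418 = 8.151
R = exp(-8.151)
R = 0.0003

0.0003


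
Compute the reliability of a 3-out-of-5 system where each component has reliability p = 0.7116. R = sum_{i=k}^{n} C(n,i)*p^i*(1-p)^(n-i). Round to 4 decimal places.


k = 3, n = 5, p = 0.7116
i=3: C(5,3)=10 * 0.7116^3 * 0.2884^2 = 0.2997
i=4: C(5,4)=5 * 0.7116^4 * 0.2884^1 = 0.3698
i=5: C(5,5)=1 * 0.7116^5 * 0.2884^0 = 0.1825
R = sum of terms = 0.8519

0.8519


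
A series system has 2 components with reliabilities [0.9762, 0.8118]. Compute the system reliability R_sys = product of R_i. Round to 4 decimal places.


Components: [0.9762, 0.8118]
After component 1 (R=0.9762): product = 0.9762
After component 2 (R=0.8118): product = 0.7925
R_sys = 0.7925

0.7925


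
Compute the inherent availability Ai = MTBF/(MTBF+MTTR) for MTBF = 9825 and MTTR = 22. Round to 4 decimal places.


MTBF = 9825
MTTR = 22
MTBF + MTTR = 9847
Ai = 9825 / 9847
Ai = 0.9978

0.9978


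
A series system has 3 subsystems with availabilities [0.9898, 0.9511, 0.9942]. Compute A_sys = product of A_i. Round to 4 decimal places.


Subsystems: [0.9898, 0.9511, 0.9942]
After subsystem 1 (A=0.9898): product = 0.9898
After subsystem 2 (A=0.9511): product = 0.9414
After subsystem 3 (A=0.9942): product = 0.9359
A_sys = 0.9359

0.9359


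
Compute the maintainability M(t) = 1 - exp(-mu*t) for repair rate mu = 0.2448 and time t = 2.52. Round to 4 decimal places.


mu = 0.2448, t = 2.52
mu * t = 0.2448 * 2.52 = 0.6169
exp(-0.6169) = 0.5396
M(t) = 1 - 0.5396
M(t) = 0.4604

0.4604


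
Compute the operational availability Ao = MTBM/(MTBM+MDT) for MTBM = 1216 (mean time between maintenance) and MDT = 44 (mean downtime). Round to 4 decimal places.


MTBM = 1216
MDT = 44
MTBM + MDT = 1260
Ao = 1216 / 1260
Ao = 0.9651

0.9651


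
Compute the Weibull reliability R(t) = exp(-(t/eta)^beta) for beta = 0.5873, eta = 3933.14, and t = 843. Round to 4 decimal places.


beta = 0.5873, eta = 3933.14, t = 843
t/eta = 843 / 3933.14 = 0.2143
(t/eta)^beta = 0.2143^0.5873 = 0.4047
R(t) = exp(-0.4047)
R(t) = 0.6672

0.6672


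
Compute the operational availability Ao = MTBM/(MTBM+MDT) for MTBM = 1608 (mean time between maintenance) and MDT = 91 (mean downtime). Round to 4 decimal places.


MTBM = 1608
MDT = 91
MTBM + MDT = 1699
Ao = 1608 / 1699
Ao = 0.9464

0.9464


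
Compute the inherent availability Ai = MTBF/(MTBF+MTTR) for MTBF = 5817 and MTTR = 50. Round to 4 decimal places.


MTBF = 5817
MTTR = 50
MTBF + MTTR = 5867
Ai = 5817 / 5867
Ai = 0.9915

0.9915


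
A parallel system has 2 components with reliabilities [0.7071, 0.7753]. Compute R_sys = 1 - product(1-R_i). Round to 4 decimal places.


Components: [0.7071, 0.7753]
(1 - 0.7071) = 0.2929, running product = 0.2929
(1 - 0.7753) = 0.2247, running product = 0.0658
Product of (1-R_i) = 0.0658
R_sys = 1 - 0.0658 = 0.9342

0.9342


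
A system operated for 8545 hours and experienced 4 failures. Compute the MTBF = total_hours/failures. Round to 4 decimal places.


total_hours = 8545
failures = 4
MTBF = 8545 / 4
MTBF = 2136.25

2136.25


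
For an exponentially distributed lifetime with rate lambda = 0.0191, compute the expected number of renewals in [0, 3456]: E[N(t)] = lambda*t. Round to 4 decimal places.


lambda = 0.0191
t = 3456
E[N(t)] = lambda * t
E[N(t)] = 0.0191 * 3456
E[N(t)] = 66.0096

66.0096


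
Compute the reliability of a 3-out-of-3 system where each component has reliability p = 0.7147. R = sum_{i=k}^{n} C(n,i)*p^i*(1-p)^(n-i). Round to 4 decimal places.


k = 3, n = 3, p = 0.7147
i=3: C(3,3)=1 * 0.7147^3 * 0.2853^0 = 0.3651
R = sum of terms = 0.3651

0.3651


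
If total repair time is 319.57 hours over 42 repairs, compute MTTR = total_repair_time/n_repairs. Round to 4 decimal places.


total_repair_time = 319.57
n_repairs = 42
MTTR = 319.57 / 42
MTTR = 7.6088

7.6088


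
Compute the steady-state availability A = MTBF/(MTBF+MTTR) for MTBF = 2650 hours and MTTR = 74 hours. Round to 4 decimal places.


MTBF = 2650
MTTR = 74
MTBF + MTTR = 2724
A = 2650 / 2724
A = 0.9728

0.9728


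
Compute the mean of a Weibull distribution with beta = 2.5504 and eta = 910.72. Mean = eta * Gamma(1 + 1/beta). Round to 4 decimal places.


beta = 2.5504, eta = 910.72
1/beta = 0.3921
1 + 1/beta = 1.3921
Gamma(1.3921) = 0.8877
Mean = 910.72 * 0.8877
Mean = 808.467

808.467


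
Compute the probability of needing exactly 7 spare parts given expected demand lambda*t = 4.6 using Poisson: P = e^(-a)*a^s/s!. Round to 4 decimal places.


a = 4.6, s = 7
e^(-a) = e^(-4.6) = 0.0101
a^s = 4.6^7 = 43581.7657
s! = 5040
P = 0.0101 * 43581.7657 / 5040
P = 0.0869

0.0869


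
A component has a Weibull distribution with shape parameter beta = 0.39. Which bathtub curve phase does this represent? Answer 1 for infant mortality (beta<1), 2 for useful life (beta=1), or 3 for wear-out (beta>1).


beta = 0.39
Compare beta to 1:
beta < 1 => infant mortality (phase 1)
beta = 1 => useful life (phase 2)
beta > 1 => wear-out (phase 3)
Since beta = 0.39, this is infant mortality (decreasing failure rate)
Phase = 1

1


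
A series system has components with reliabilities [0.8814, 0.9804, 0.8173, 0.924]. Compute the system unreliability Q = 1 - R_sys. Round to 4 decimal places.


Components: [0.8814, 0.9804, 0.8173, 0.924]
After component 1: product = 0.8814
After component 2: product = 0.8641
After component 3: product = 0.7062
After component 4: product = 0.6526
R_sys = 0.6526
Q = 1 - 0.6526 = 0.3474

0.3474


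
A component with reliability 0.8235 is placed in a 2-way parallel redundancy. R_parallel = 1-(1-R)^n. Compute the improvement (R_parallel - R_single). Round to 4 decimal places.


R_single = 0.8235, n = 2
1 - R_single = 0.1765
(1 - R_single)^n = 0.1765^2 = 0.0312
R_parallel = 1 - 0.0312 = 0.9688
Improvement = 0.9688 - 0.8235
Improvement = 0.1453

0.1453


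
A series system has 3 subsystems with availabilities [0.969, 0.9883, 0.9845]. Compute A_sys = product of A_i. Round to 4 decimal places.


Subsystems: [0.969, 0.9883, 0.9845]
After subsystem 1 (A=0.969): product = 0.969
After subsystem 2 (A=0.9883): product = 0.9577
After subsystem 3 (A=0.9845): product = 0.9428
A_sys = 0.9428

0.9428


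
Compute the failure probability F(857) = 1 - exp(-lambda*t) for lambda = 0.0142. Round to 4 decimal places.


lambda = 0.0142, t = 857
lambda * t = 12.1694
exp(-12.1694) = 0.0
F(t) = 1 - 0.0
F(t) = 1.0

1.0


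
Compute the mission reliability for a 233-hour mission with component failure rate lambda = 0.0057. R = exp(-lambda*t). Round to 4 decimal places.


lambda = 0.0057
mission_time = 233
lambda * t = 0.0057 * 233 = 1.3281
R = exp(-1.3281)
R = 0.265

0.265


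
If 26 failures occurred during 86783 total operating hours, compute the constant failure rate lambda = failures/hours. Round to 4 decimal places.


failures = 26
total_hours = 86783
lambda = 26 / 86783
lambda = 0.0003

0.0003


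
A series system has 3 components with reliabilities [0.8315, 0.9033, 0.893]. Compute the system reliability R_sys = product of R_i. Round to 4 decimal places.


Components: [0.8315, 0.9033, 0.893]
After component 1 (R=0.8315): product = 0.8315
After component 2 (R=0.9033): product = 0.7511
After component 3 (R=0.893): product = 0.6707
R_sys = 0.6707

0.6707


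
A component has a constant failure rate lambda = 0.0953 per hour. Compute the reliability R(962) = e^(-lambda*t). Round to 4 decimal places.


lambda = 0.0953
t = 962
lambda * t = 91.6786
R(t) = e^(-91.6786)
R(t) = 0.0

0.0


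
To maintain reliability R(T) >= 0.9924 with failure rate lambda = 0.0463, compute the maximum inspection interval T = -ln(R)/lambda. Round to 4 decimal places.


R_target = 0.9924
lambda = 0.0463
-ln(0.9924) = 0.0076
T = 0.0076 / 0.0463
T = 0.1648

0.1648


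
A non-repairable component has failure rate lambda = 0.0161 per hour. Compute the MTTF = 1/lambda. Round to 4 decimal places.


lambda = 0.0161
MTTF = 1 / 0.0161
MTTF = 62.1118

62.1118


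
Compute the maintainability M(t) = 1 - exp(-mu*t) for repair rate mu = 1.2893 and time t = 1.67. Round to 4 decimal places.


mu = 1.2893, t = 1.67
mu * t = 1.2893 * 1.67 = 2.1531
exp(-2.1531) = 0.1161
M(t) = 1 - 0.1161
M(t) = 0.8839

0.8839


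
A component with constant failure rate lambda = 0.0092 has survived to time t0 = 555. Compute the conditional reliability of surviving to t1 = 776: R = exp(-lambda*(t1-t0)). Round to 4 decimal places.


lambda = 0.0092
t0 = 555, t1 = 776
t1 - t0 = 221
lambda * (t1-t0) = 0.0092 * 221 = 2.0332
R = exp(-2.0332)
R = 0.1309

0.1309


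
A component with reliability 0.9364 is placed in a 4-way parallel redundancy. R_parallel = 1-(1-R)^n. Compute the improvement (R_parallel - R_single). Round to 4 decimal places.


R_single = 0.9364, n = 4
1 - R_single = 0.0636
(1 - R_single)^n = 0.0636^4 = 0.0
R_parallel = 1 - 0.0 = 1.0
Improvement = 1.0 - 0.9364
Improvement = 0.0636

0.0636


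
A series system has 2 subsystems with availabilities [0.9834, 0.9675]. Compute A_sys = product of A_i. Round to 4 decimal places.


Subsystems: [0.9834, 0.9675]
After subsystem 1 (A=0.9834): product = 0.9834
After subsystem 2 (A=0.9675): product = 0.9514
A_sys = 0.9514

0.9514


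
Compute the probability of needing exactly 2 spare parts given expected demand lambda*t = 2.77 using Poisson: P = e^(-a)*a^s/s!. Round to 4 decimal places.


a = 2.77, s = 2
e^(-a) = e^(-2.77) = 0.0627
a^s = 2.77^2 = 7.6729
s! = 2
P = 0.0627 * 7.6729 / 2
P = 0.2404

0.2404


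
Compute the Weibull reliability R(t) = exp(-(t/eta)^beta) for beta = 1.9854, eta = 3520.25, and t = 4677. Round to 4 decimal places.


beta = 1.9854, eta = 3520.25, t = 4677
t/eta = 4677 / 3520.25 = 1.3286
(t/eta)^beta = 1.3286^1.9854 = 1.7579
R(t) = exp(-1.7579)
R(t) = 0.1724

0.1724


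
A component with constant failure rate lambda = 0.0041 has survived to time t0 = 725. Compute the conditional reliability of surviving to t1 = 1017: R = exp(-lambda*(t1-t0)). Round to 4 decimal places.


lambda = 0.0041
t0 = 725, t1 = 1017
t1 - t0 = 292
lambda * (t1-t0) = 0.0041 * 292 = 1.1972
R = exp(-1.1972)
R = 0.302

0.302


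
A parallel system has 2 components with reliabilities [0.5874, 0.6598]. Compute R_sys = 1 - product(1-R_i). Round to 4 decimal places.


Components: [0.5874, 0.6598]
(1 - 0.5874) = 0.4126, running product = 0.4126
(1 - 0.6598) = 0.3402, running product = 0.1404
Product of (1-R_i) = 0.1404
R_sys = 1 - 0.1404 = 0.8596

0.8596


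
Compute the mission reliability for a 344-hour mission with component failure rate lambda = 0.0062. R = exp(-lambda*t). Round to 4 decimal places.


lambda = 0.0062
mission_time = 344
lambda * t = 0.0062 * 344 = 2.1328
R = exp(-2.1328)
R = 0.1185

0.1185


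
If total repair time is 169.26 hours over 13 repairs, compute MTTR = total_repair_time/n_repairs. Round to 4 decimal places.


total_repair_time = 169.26
n_repairs = 13
MTTR = 169.26 / 13
MTTR = 13.02

13.02


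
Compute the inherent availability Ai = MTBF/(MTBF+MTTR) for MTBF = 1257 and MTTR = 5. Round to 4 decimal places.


MTBF = 1257
MTTR = 5
MTBF + MTTR = 1262
Ai = 1257 / 1262
Ai = 0.996

0.996


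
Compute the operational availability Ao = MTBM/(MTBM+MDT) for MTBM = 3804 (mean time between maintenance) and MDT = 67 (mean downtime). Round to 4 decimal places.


MTBM = 3804
MDT = 67
MTBM + MDT = 3871
Ao = 3804 / 3871
Ao = 0.9827

0.9827


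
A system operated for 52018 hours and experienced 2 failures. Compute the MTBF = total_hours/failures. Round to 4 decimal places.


total_hours = 52018
failures = 2
MTBF = 52018 / 2
MTBF = 26009.0

26009.0


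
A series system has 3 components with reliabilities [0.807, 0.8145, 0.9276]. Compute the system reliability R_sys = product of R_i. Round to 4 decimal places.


Components: [0.807, 0.8145, 0.9276]
After component 1 (R=0.807): product = 0.807
After component 2 (R=0.8145): product = 0.6573
After component 3 (R=0.9276): product = 0.6097
R_sys = 0.6097

0.6097


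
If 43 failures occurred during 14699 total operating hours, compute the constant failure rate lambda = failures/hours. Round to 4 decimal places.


failures = 43
total_hours = 14699
lambda = 43 / 14699
lambda = 0.0029

0.0029


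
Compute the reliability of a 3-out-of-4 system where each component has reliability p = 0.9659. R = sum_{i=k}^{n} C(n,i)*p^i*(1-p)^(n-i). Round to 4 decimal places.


k = 3, n = 4, p = 0.9659
i=3: C(4,3)=4 * 0.9659^3 * 0.0341^1 = 0.1229
i=4: C(4,4)=1 * 0.9659^4 * 0.0341^0 = 0.8704
R = sum of terms = 0.9933

0.9933


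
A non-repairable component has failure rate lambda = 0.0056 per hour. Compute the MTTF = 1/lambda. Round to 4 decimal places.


lambda = 0.0056
MTTF = 1 / 0.0056
MTTF = 178.5714

178.5714


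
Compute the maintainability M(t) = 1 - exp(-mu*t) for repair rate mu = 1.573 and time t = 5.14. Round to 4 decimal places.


mu = 1.573, t = 5.14
mu * t = 1.573 * 5.14 = 8.0852
exp(-8.0852) = 0.0003
M(t) = 1 - 0.0003
M(t) = 0.9997

0.9997


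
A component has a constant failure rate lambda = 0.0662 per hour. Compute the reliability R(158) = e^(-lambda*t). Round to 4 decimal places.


lambda = 0.0662
t = 158
lambda * t = 10.4596
R(t) = e^(-10.4596)
R(t) = 0.0

0.0


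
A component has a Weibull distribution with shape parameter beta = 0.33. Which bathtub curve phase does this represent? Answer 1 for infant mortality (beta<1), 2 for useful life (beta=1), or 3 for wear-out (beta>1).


beta = 0.33
Compare beta to 1:
beta < 1 => infant mortality (phase 1)
beta = 1 => useful life (phase 2)
beta > 1 => wear-out (phase 3)
Since beta = 0.33, this is infant mortality (decreasing failure rate)
Phase = 1

1


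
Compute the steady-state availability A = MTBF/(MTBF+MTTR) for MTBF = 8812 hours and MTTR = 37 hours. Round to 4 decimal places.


MTBF = 8812
MTTR = 37
MTBF + MTTR = 8849
A = 8812 / 8849
A = 0.9958

0.9958


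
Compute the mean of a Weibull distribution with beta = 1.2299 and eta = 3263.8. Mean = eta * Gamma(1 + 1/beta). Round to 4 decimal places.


beta = 1.2299, eta = 3263.8
1/beta = 0.8131
1 + 1/beta = 1.8131
Gamma(1.8131) = 0.9349
Mean = 3263.8 * 0.9349
Mean = 3051.3897

3051.3897


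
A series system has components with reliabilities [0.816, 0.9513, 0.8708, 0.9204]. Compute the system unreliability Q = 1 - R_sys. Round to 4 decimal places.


Components: [0.816, 0.9513, 0.8708, 0.9204]
After component 1: product = 0.816
After component 2: product = 0.7763
After component 3: product = 0.676
After component 4: product = 0.6222
R_sys = 0.6222
Q = 1 - 0.6222 = 0.3778

0.3778


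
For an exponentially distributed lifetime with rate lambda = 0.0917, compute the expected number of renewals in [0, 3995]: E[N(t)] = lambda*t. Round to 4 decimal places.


lambda = 0.0917
t = 3995
E[N(t)] = lambda * t
E[N(t)] = 0.0917 * 3995
E[N(t)] = 366.3415

366.3415


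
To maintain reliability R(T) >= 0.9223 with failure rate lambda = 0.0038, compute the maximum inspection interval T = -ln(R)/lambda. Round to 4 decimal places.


R_target = 0.9223
lambda = 0.0038
-ln(0.9223) = 0.0809
T = 0.0809 / 0.0038
T = 21.2855

21.2855


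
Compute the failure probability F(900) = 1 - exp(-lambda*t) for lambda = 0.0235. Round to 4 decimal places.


lambda = 0.0235, t = 900
lambda * t = 21.15
exp(-21.15) = 0.0
F(t) = 1 - 0.0
F(t) = 1.0

1.0


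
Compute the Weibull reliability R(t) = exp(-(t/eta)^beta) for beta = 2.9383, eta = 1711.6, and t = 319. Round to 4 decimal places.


beta = 2.9383, eta = 1711.6, t = 319
t/eta = 319 / 1711.6 = 0.1864
(t/eta)^beta = 0.1864^2.9383 = 0.0072
R(t) = exp(-0.0072)
R(t) = 0.9928

0.9928


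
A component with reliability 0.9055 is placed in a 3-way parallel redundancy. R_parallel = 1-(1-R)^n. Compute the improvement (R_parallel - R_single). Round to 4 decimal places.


R_single = 0.9055, n = 3
1 - R_single = 0.0945
(1 - R_single)^n = 0.0945^3 = 0.0008
R_parallel = 1 - 0.0008 = 0.9992
Improvement = 0.9992 - 0.9055
Improvement = 0.0937

0.0937


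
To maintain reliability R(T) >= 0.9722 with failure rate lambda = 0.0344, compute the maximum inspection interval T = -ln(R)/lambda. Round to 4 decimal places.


R_target = 0.9722
lambda = 0.0344
-ln(0.9722) = 0.0282
T = 0.0282 / 0.0344
T = 0.8196

0.8196


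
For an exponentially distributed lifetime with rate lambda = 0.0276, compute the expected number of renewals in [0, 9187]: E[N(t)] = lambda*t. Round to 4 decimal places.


lambda = 0.0276
t = 9187
E[N(t)] = lambda * t
E[N(t)] = 0.0276 * 9187
E[N(t)] = 253.5612

253.5612


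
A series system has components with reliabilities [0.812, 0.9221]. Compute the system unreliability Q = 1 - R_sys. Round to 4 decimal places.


Components: [0.812, 0.9221]
After component 1: product = 0.812
After component 2: product = 0.7487
R_sys = 0.7487
Q = 1 - 0.7487 = 0.2513

0.2513


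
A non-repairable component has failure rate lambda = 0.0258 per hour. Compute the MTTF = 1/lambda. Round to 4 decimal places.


lambda = 0.0258
MTTF = 1 / 0.0258
MTTF = 38.7597

38.7597


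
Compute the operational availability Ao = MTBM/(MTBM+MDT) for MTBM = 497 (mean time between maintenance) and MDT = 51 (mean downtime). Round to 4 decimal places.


MTBM = 497
MDT = 51
MTBM + MDT = 548
Ao = 497 / 548
Ao = 0.9069

0.9069


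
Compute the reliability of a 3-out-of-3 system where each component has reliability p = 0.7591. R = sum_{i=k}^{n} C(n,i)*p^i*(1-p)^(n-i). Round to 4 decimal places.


k = 3, n = 3, p = 0.7591
i=3: C(3,3)=1 * 0.7591^3 * 0.2409^0 = 0.4374
R = sum of terms = 0.4374

0.4374


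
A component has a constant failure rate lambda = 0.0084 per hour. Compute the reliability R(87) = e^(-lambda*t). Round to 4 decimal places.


lambda = 0.0084
t = 87
lambda * t = 0.7308
R(t) = e^(-0.7308)
R(t) = 0.4815

0.4815


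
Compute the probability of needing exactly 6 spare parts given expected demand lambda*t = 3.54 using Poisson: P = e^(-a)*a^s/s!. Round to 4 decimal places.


a = 3.54, s = 6
e^(-a) = e^(-3.54) = 0.029
a^s = 3.54^6 = 1967.975
s! = 720
P = 0.029 * 1967.975 / 720
P = 0.0793

0.0793


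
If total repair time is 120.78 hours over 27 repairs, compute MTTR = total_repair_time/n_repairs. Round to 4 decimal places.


total_repair_time = 120.78
n_repairs = 27
MTTR = 120.78 / 27
MTTR = 4.4733

4.4733


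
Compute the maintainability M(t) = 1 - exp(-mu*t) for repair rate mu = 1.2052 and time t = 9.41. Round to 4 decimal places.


mu = 1.2052, t = 9.41
mu * t = 1.2052 * 9.41 = 11.3409
exp(-11.3409) = 0.0
M(t) = 1 - 0.0
M(t) = 1.0

1.0


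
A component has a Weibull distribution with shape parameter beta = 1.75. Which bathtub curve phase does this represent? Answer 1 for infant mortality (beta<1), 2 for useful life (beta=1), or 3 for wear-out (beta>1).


beta = 1.75
Compare beta to 1:
beta < 1 => infant mortality (phase 1)
beta = 1 => useful life (phase 2)
beta > 1 => wear-out (phase 3)
Since beta = 1.75, this is wear-out (increasing failure rate)
Phase = 3

3


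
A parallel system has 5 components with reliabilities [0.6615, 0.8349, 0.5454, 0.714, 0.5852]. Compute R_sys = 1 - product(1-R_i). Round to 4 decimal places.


Components: [0.6615, 0.8349, 0.5454, 0.714, 0.5852]
(1 - 0.6615) = 0.3385, running product = 0.3385
(1 - 0.8349) = 0.1651, running product = 0.0559
(1 - 0.5454) = 0.4546, running product = 0.0254
(1 - 0.714) = 0.286, running product = 0.0073
(1 - 0.5852) = 0.4148, running product = 0.003
Product of (1-R_i) = 0.003
R_sys = 1 - 0.003 = 0.997

0.997


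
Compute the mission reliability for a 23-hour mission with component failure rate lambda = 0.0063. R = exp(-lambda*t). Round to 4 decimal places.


lambda = 0.0063
mission_time = 23
lambda * t = 0.0063 * 23 = 0.1449
R = exp(-0.1449)
R = 0.8651

0.8651


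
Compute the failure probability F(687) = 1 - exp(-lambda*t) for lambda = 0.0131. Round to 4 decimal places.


lambda = 0.0131, t = 687
lambda * t = 8.9997
exp(-8.9997) = 0.0001
F(t) = 1 - 0.0001
F(t) = 0.9999

0.9999


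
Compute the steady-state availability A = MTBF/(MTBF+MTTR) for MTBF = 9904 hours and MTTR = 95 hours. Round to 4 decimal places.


MTBF = 9904
MTTR = 95
MTBF + MTTR = 9999
A = 9904 / 9999
A = 0.9905

0.9905


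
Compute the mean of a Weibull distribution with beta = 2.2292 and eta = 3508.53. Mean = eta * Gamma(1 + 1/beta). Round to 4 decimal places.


beta = 2.2292, eta = 3508.53
1/beta = 0.4486
1 + 1/beta = 1.4486
Gamma(1.4486) = 0.8857
Mean = 3508.53 * 0.8857
Mean = 3107.4221

3107.4221


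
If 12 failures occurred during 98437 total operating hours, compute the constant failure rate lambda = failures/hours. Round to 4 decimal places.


failures = 12
total_hours = 98437
lambda = 12 / 98437
lambda = 0.0001

0.0001


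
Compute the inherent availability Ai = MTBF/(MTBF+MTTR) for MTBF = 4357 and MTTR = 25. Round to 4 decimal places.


MTBF = 4357
MTTR = 25
MTBF + MTTR = 4382
Ai = 4357 / 4382
Ai = 0.9943

0.9943


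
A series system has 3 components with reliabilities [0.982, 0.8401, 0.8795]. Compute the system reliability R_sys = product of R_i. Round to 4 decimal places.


Components: [0.982, 0.8401, 0.8795]
After component 1 (R=0.982): product = 0.982
After component 2 (R=0.8401): product = 0.825
After component 3 (R=0.8795): product = 0.7256
R_sys = 0.7256

0.7256


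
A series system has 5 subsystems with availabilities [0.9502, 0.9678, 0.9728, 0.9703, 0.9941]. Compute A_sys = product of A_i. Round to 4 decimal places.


Subsystems: [0.9502, 0.9678, 0.9728, 0.9703, 0.9941]
After subsystem 1 (A=0.9502): product = 0.9502
After subsystem 2 (A=0.9678): product = 0.9196
After subsystem 3 (A=0.9728): product = 0.8946
After subsystem 4 (A=0.9703): product = 0.868
After subsystem 5 (A=0.9941): product = 0.8629
A_sys = 0.8629

0.8629


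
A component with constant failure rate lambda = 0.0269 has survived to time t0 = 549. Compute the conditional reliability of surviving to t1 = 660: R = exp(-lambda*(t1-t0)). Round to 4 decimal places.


lambda = 0.0269
t0 = 549, t1 = 660
t1 - t0 = 111
lambda * (t1-t0) = 0.0269 * 111 = 2.9859
R = exp(-2.9859)
R = 0.0505

0.0505


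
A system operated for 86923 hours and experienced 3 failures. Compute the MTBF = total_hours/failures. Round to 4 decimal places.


total_hours = 86923
failures = 3
MTBF = 86923 / 3
MTBF = 28974.3333

28974.3333


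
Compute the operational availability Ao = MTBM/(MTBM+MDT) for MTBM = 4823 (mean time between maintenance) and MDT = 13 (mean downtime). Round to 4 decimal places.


MTBM = 4823
MDT = 13
MTBM + MDT = 4836
Ao = 4823 / 4836
Ao = 0.9973

0.9973


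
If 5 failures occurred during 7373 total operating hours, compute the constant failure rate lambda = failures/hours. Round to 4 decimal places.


failures = 5
total_hours = 7373
lambda = 5 / 7373
lambda = 0.0007

0.0007


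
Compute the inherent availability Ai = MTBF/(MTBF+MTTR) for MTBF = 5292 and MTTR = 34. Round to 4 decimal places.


MTBF = 5292
MTTR = 34
MTBF + MTTR = 5326
Ai = 5292 / 5326
Ai = 0.9936

0.9936


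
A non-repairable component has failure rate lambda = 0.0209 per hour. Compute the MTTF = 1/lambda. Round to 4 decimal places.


lambda = 0.0209
MTTF = 1 / 0.0209
MTTF = 47.8469

47.8469


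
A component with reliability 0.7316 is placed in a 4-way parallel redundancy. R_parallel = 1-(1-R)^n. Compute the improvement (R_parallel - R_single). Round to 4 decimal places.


R_single = 0.7316, n = 4
1 - R_single = 0.2684
(1 - R_single)^n = 0.2684^4 = 0.0052
R_parallel = 1 - 0.0052 = 0.9948
Improvement = 0.9948 - 0.7316
Improvement = 0.2632

0.2632


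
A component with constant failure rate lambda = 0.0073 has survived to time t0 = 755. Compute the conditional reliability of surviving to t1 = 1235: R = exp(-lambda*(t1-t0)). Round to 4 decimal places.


lambda = 0.0073
t0 = 755, t1 = 1235
t1 - t0 = 480
lambda * (t1-t0) = 0.0073 * 480 = 3.504
R = exp(-3.504)
R = 0.0301

0.0301


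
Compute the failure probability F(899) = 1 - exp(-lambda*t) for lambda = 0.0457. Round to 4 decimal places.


lambda = 0.0457, t = 899
lambda * t = 41.0843
exp(-41.0843) = 0.0
F(t) = 1 - 0.0
F(t) = 1.0

1.0


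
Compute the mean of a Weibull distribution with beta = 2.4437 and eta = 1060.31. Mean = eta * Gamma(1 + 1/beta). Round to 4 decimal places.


beta = 2.4437, eta = 1060.31
1/beta = 0.4092
1 + 1/beta = 1.4092
Gamma(1.4092) = 0.8868
Mean = 1060.31 * 0.8868
Mean = 940.2835

940.2835


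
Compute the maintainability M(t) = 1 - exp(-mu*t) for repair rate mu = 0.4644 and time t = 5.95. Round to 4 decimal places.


mu = 0.4644, t = 5.95
mu * t = 0.4644 * 5.95 = 2.7632
exp(-2.7632) = 0.0631
M(t) = 1 - 0.0631
M(t) = 0.9369

0.9369


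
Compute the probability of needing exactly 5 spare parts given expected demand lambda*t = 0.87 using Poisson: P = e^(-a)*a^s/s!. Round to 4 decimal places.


a = 0.87, s = 5
e^(-a) = e^(-0.87) = 0.419
a^s = 0.87^5 = 0.4984
s! = 120
P = 0.419 * 0.4984 / 120
P = 0.0017

0.0017


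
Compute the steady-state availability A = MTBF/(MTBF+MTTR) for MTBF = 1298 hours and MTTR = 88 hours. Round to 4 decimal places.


MTBF = 1298
MTTR = 88
MTBF + MTTR = 1386
A = 1298 / 1386
A = 0.9365

0.9365


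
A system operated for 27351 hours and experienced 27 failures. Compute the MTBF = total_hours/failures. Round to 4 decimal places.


total_hours = 27351
failures = 27
MTBF = 27351 / 27
MTBF = 1013.0

1013.0


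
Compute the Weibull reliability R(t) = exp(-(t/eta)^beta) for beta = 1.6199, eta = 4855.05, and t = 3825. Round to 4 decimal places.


beta = 1.6199, eta = 4855.05, t = 3825
t/eta = 3825 / 4855.05 = 0.7878
(t/eta)^beta = 0.7878^1.6199 = 0.6796
R(t) = exp(-0.6796)
R(t) = 0.5068

0.5068


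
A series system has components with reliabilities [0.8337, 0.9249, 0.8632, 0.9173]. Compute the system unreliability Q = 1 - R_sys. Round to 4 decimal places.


Components: [0.8337, 0.9249, 0.8632, 0.9173]
After component 1: product = 0.8337
After component 2: product = 0.7711
After component 3: product = 0.6656
After component 4: product = 0.6106
R_sys = 0.6106
Q = 1 - 0.6106 = 0.3894

0.3894


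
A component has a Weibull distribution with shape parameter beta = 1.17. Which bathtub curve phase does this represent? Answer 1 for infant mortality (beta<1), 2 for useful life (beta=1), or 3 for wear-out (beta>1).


beta = 1.17
Compare beta to 1:
beta < 1 => infant mortality (phase 1)
beta = 1 => useful life (phase 2)
beta > 1 => wear-out (phase 3)
Since beta = 1.17, this is wear-out (increasing failure rate)
Phase = 3

3


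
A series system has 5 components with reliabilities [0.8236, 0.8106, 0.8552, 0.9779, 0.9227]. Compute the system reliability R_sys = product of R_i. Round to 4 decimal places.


Components: [0.8236, 0.8106, 0.8552, 0.9779, 0.9227]
After component 1 (R=0.8236): product = 0.8236
After component 2 (R=0.8106): product = 0.6676
After component 3 (R=0.8552): product = 0.5709
After component 4 (R=0.9779): product = 0.5583
After component 5 (R=0.9227): product = 0.5152
R_sys = 0.5152

0.5152


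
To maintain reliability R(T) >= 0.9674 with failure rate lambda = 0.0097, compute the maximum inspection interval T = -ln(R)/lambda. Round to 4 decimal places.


R_target = 0.9674
lambda = 0.0097
-ln(0.9674) = 0.0331
T = 0.0331 / 0.0097
T = 3.4168

3.4168


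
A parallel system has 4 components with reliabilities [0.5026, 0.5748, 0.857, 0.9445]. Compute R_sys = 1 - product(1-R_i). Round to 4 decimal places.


Components: [0.5026, 0.5748, 0.857, 0.9445]
(1 - 0.5026) = 0.4974, running product = 0.4974
(1 - 0.5748) = 0.4252, running product = 0.2115
(1 - 0.857) = 0.143, running product = 0.0302
(1 - 0.9445) = 0.0555, running product = 0.0017
Product of (1-R_i) = 0.0017
R_sys = 1 - 0.0017 = 0.9983

0.9983


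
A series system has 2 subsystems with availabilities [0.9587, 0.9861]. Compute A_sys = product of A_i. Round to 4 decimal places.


Subsystems: [0.9587, 0.9861]
After subsystem 1 (A=0.9587): product = 0.9587
After subsystem 2 (A=0.9861): product = 0.9454
A_sys = 0.9454

0.9454


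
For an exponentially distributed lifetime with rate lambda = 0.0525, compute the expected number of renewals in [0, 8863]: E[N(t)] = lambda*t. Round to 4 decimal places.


lambda = 0.0525
t = 8863
E[N(t)] = lambda * t
E[N(t)] = 0.0525 * 8863
E[N(t)] = 465.3075

465.3075


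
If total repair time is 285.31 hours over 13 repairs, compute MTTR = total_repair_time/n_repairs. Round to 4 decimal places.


total_repair_time = 285.31
n_repairs = 13
MTTR = 285.31 / 13
MTTR = 21.9469

21.9469


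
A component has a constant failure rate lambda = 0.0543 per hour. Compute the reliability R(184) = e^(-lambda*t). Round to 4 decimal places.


lambda = 0.0543
t = 184
lambda * t = 9.9912
R(t) = e^(-9.9912)
R(t) = 0.0

0.0


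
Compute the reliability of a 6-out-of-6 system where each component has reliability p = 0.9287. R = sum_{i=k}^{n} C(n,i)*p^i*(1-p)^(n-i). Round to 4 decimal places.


k = 6, n = 6, p = 0.9287
i=6: C(6,6)=1 * 0.9287^6 * 0.0713^0 = 0.6416
R = sum of terms = 0.6416

0.6416


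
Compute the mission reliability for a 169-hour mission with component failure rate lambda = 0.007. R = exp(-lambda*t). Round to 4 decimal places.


lambda = 0.007
mission_time = 169
lambda * t = 0.007 * 169 = 1.183
R = exp(-1.183)
R = 0.3064

0.3064


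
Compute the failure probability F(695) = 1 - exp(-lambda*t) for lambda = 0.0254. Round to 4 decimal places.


lambda = 0.0254, t = 695
lambda * t = 17.653
exp(-17.653) = 0.0
F(t) = 1 - 0.0
F(t) = 1.0

1.0


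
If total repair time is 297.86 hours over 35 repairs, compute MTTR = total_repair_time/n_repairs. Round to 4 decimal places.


total_repair_time = 297.86
n_repairs = 35
MTTR = 297.86 / 35
MTTR = 8.5103

8.5103


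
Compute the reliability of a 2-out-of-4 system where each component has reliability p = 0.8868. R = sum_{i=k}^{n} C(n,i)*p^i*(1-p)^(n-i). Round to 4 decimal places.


k = 2, n = 4, p = 0.8868
i=2: C(4,2)=6 * 0.8868^2 * 0.1132^2 = 0.0605
i=3: C(4,3)=4 * 0.8868^3 * 0.1132^1 = 0.3158
i=4: C(4,4)=1 * 0.8868^4 * 0.1132^0 = 0.6184
R = sum of terms = 0.9947

0.9947


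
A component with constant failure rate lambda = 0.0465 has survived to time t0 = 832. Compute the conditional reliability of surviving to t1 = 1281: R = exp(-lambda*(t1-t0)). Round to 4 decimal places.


lambda = 0.0465
t0 = 832, t1 = 1281
t1 - t0 = 449
lambda * (t1-t0) = 0.0465 * 449 = 20.8785
R = exp(-20.8785)
R = 0.0

0.0


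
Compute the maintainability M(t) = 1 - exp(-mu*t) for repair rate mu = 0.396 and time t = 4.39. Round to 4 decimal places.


mu = 0.396, t = 4.39
mu * t = 0.396 * 4.39 = 1.7384
exp(-1.7384) = 0.1758
M(t) = 1 - 0.1758
M(t) = 0.8242

0.8242


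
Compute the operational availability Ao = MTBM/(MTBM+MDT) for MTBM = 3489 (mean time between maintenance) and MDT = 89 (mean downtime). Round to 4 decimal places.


MTBM = 3489
MDT = 89
MTBM + MDT = 3578
Ao = 3489 / 3578
Ao = 0.9751

0.9751


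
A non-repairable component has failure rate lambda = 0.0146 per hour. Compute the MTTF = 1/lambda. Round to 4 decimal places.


lambda = 0.0146
MTTF = 1 / 0.0146
MTTF = 68.4932

68.4932


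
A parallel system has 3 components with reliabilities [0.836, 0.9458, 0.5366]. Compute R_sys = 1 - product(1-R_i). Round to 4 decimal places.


Components: [0.836, 0.9458, 0.5366]
(1 - 0.836) = 0.164, running product = 0.164
(1 - 0.9458) = 0.0542, running product = 0.0089
(1 - 0.5366) = 0.4634, running product = 0.0041
Product of (1-R_i) = 0.0041
R_sys = 1 - 0.0041 = 0.9959

0.9959


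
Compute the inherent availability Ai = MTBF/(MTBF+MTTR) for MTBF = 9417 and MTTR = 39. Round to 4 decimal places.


MTBF = 9417
MTTR = 39
MTBF + MTTR = 9456
Ai = 9417 / 9456
Ai = 0.9959

0.9959


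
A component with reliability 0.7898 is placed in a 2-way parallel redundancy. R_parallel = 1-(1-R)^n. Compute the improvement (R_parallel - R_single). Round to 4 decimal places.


R_single = 0.7898, n = 2
1 - R_single = 0.2102
(1 - R_single)^n = 0.2102^2 = 0.0442
R_parallel = 1 - 0.0442 = 0.9558
Improvement = 0.9558 - 0.7898
Improvement = 0.166

0.166


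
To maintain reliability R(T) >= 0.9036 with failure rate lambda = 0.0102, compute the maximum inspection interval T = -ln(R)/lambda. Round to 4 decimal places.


R_target = 0.9036
lambda = 0.0102
-ln(0.9036) = 0.1014
T = 0.1014 / 0.0102
T = 9.9381

9.9381


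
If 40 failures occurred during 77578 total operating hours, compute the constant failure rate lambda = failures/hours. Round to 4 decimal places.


failures = 40
total_hours = 77578
lambda = 40 / 77578
lambda = 0.0005

0.0005


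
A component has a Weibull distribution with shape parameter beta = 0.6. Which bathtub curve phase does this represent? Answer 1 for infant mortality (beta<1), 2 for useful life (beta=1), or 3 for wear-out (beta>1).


beta = 0.6
Compare beta to 1:
beta < 1 => infant mortality (phase 1)
beta = 1 => useful life (phase 2)
beta > 1 => wear-out (phase 3)
Since beta = 0.6, this is infant mortality (decreasing failure rate)
Phase = 1

1


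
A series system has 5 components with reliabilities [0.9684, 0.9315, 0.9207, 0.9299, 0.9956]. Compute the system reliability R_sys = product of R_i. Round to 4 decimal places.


Components: [0.9684, 0.9315, 0.9207, 0.9299, 0.9956]
After component 1 (R=0.9684): product = 0.9684
After component 2 (R=0.9315): product = 0.9021
After component 3 (R=0.9207): product = 0.8305
After component 4 (R=0.9299): product = 0.7723
After component 5 (R=0.9956): product = 0.7689
R_sys = 0.7689

0.7689


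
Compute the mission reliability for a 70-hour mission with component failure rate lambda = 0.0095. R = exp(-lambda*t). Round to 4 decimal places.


lambda = 0.0095
mission_time = 70
lambda * t = 0.0095 * 70 = 0.665
R = exp(-0.665)
R = 0.5143

0.5143


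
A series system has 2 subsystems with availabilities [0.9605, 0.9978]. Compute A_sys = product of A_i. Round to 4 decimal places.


Subsystems: [0.9605, 0.9978]
After subsystem 1 (A=0.9605): product = 0.9605
After subsystem 2 (A=0.9978): product = 0.9584
A_sys = 0.9584

0.9584


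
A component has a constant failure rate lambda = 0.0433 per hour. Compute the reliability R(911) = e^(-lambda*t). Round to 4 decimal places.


lambda = 0.0433
t = 911
lambda * t = 39.4463
R(t) = e^(-39.4463)
R(t) = 0.0

0.0


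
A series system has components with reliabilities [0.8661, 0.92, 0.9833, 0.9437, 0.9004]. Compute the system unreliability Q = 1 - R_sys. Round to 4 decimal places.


Components: [0.8661, 0.92, 0.9833, 0.9437, 0.9004]
After component 1: product = 0.8661
After component 2: product = 0.7968
After component 3: product = 0.7835
After component 4: product = 0.7394
After component 5: product = 0.6658
R_sys = 0.6658
Q = 1 - 0.6658 = 0.3342

0.3342


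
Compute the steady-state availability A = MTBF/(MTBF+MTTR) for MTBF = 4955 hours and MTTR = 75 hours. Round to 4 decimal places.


MTBF = 4955
MTTR = 75
MTBF + MTTR = 5030
A = 4955 / 5030
A = 0.9851

0.9851


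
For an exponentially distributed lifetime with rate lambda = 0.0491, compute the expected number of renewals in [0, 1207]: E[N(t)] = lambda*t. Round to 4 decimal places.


lambda = 0.0491
t = 1207
E[N(t)] = lambda * t
E[N(t)] = 0.0491 * 1207
E[N(t)] = 59.2637

59.2637


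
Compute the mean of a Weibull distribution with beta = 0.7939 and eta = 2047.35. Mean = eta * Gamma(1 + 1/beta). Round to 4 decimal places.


beta = 0.7939, eta = 2047.35
1/beta = 1.2596
1 + 1/beta = 2.2596
Gamma(2.2596) = 1.1393
Mean = 2047.35 * 1.1393
Mean = 2332.5047

2332.5047


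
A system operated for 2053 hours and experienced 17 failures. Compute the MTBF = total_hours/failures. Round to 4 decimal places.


total_hours = 2053
failures = 17
MTBF = 2053 / 17
MTBF = 120.7647

120.7647


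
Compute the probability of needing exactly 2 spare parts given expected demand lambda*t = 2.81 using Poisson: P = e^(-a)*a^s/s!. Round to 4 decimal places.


a = 2.81, s = 2
e^(-a) = e^(-2.81) = 0.0602
a^s = 2.81^2 = 7.8961
s! = 2
P = 0.0602 * 7.8961 / 2
P = 0.2377

0.2377


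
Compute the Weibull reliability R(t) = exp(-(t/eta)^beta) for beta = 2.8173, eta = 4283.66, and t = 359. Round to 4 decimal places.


beta = 2.8173, eta = 4283.66, t = 359
t/eta = 359 / 4283.66 = 0.0838
(t/eta)^beta = 0.0838^2.8173 = 0.0009
R(t) = exp(-0.0009)
R(t) = 0.9991

0.9991


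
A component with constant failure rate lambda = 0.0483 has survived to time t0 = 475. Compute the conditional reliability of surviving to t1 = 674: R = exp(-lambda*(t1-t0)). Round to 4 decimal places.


lambda = 0.0483
t0 = 475, t1 = 674
t1 - t0 = 199
lambda * (t1-t0) = 0.0483 * 199 = 9.6117
R = exp(-9.6117)
R = 0.0001

0.0001


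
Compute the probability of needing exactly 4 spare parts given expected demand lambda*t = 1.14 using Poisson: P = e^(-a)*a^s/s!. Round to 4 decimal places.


a = 1.14, s = 4
e^(-a) = e^(-1.14) = 0.3198
a^s = 1.14^4 = 1.689
s! = 24
P = 0.3198 * 1.689 / 24
P = 0.0225

0.0225


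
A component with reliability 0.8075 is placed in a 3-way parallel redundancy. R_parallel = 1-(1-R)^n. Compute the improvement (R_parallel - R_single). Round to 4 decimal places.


R_single = 0.8075, n = 3
1 - R_single = 0.1925
(1 - R_single)^n = 0.1925^3 = 0.0071
R_parallel = 1 - 0.0071 = 0.9929
Improvement = 0.9929 - 0.8075
Improvement = 0.1854

0.1854


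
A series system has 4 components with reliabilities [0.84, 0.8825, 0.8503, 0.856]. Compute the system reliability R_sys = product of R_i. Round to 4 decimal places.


Components: [0.84, 0.8825, 0.8503, 0.856]
After component 1 (R=0.84): product = 0.84
After component 2 (R=0.8825): product = 0.7413
After component 3 (R=0.8503): product = 0.6303
After component 4 (R=0.856): product = 0.5396
R_sys = 0.5396

0.5396
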